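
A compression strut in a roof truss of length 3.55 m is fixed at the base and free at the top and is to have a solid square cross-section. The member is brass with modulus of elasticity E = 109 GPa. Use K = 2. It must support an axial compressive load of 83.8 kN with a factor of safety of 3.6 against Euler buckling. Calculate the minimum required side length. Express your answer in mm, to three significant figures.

Required P_cr = n·P = 3.6 × 83.8 = 301.7 kN
L_e = K·L = 2 × 3.55 = 7.100 m
Required I = P_cr·L_e²/(π²E) = 3.017×10^5 × 7.100² / (π² × 1.09×10^11) = 1.414×10^-5 m⁴
I_req = 1.414×10^7 mm⁴
Solid square: I = a⁴/12  ⇒  a = (12I)^(1/4) = (12×1.414×10^7)^(1/4) = 114 mm

a ≈ 114 mm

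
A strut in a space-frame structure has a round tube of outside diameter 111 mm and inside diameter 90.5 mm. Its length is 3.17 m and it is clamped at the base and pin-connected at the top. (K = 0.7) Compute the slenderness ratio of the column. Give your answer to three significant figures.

d_o = 111 mm, d_i = 90.5 mm
I = π(d_o⁴ − d_i⁴)/64 = π(111⁴ − 90.50⁴)/64 = 4.159×10^6 mm⁴
A = 3.244×10^3 mm²;  r_min = √(I/A) = √(4.159×10^6/3.244×10^3) = 35.80 mm
L_e = K·L = 0.7 × 3.17 m = 2.219 m = 2219.0 mm
λ = L_e / r_min = 2219.0 / 35.80 = 62.0

λ ≈ 62.0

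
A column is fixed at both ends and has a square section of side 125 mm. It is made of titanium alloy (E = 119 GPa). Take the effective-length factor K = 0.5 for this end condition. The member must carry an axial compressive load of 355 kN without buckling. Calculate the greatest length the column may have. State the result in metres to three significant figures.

I = a⁴/12 = 125⁴/12 = 2.035×10^7 mm⁴
I = 2.035×10^-5 m⁴
At the buckling limit P_cr = P = 3.550×10^5 N
From P_cr = π²EI/(K·L)²:  L = (1/K)·√(π²EI/P_cr) = (1/0.5)·√(π²×1.19×10^11×2.035×10^-5/3.550×10^5)
L = 16.4 m

L_max ≈ 16.4 m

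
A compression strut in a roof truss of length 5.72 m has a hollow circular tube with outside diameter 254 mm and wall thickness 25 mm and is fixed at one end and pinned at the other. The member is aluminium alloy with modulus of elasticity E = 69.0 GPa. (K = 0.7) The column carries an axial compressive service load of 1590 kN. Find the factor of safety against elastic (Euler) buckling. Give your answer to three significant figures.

n ≈ 3.19

Inner diameter d_i = 254 − 2×25 = 204.0 mm
I = π(d_o⁴ − d_i⁴)/64 = π(254⁴ − 204.0⁴)/64 = 1.193×10^8 mm⁴
I = 1.193×10^8 mm⁴ = 1.193×10^-4 m⁴
Effective length L_e = K·L = 0.7 × 5.72 = 4.004 m
P_cr = π²EI / L_e² = π² × 69.0×10⁹ × 1.193×10^-4 / 4.004² = 5.068×10^6 N
Factor of safety n = P_cr / P = 5067.7 / 1590 = 3.19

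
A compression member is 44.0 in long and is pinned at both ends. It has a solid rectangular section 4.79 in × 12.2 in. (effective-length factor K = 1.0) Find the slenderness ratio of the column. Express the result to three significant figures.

For a rectangle r_min = b/√12 = 4.79/√12 = 1.383 in
L_e = K·L = 1 × 44.0 = 44.00 in
λ = L_e / r_min = 44.000 / 1.383 = 31.8

λ ≈ 31.8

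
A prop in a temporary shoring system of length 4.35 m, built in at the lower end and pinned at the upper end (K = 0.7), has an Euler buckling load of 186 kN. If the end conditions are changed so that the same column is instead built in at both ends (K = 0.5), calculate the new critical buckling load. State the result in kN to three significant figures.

P_cr ≈ 365 kN

P_cr ∝ 1/K², so P_cr,new = P_cr,old × (K_old/K_new)² = 186 × (0.7/0.5)²
= 186 × 1.960 = 365 kN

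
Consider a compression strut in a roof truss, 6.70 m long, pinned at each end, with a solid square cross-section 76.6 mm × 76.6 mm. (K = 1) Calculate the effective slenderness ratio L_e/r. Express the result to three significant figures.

λ ≈ 303

I = a⁴/12 = 76.6⁴/12 = 2.869×10^6 mm⁴
A = 5.868×10^3 mm²;  r_min = √(I/A) = √(2.869×10^6/5.868×10^3) = 22.11 mm
L_e = K·L = 1 × 6.70 m = 6.700 m = 6700.0 mm
λ = L_e / r_min = 6700.0 / 22.11 = 303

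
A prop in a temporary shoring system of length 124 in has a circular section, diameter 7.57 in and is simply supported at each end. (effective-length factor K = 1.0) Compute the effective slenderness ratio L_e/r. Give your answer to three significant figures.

I = πd⁴/64 = π×7.57⁴/64 = 161.2 in⁴
A = 45.01 in²;  r_min = √(I/A) = √(161.2/45.01) = 1.892 in
L_e = K·L = 1 × 124 = 124.0 in
λ = L_e / r_min = 124.00 / 1.892 = 65.5

λ ≈ 65.5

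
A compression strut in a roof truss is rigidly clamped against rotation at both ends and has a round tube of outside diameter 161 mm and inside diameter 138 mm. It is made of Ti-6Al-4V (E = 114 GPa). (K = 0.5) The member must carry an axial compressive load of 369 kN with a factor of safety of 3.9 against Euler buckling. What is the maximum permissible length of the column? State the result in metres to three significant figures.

L_max ≈ 6.89 m

d_o = 161 mm, d_i = 138 mm
I = π(d_o⁴ − d_i⁴)/64 = π(161⁴ − 138.0⁴)/64 = 1.518×10^7 mm⁴
I = 1.518×10^-5 m⁴
Required critical load P_cr = n·P = 3.9 × 369 = 1439 kN = 1.439×10^6 N
From P_cr = π²EI/(K·L)²:  L = (1/K)·√(π²EI/P_cr) = (1/0.5)·√(π²×1.14×10^11×1.518×10^-5/1.439×10^6)
L = 6.89 m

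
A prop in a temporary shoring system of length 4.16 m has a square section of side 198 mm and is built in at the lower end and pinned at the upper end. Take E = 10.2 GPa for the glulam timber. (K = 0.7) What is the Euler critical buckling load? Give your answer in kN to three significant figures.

P_cr ≈ 1520 kN

I = a⁴/12 = 198⁴/12 = 1.281×10^8 mm⁴
I = 1.281×10^8 mm⁴ = 1.281×10^-4 m⁴
Effective length L_e = K·L = 0.7 × 4.16 = 2.912 m
P_cr = π²EI / L_e² = π² × 10.2×10⁹ × 1.281×10^-4 / 2.912² = 1.521×10^6 N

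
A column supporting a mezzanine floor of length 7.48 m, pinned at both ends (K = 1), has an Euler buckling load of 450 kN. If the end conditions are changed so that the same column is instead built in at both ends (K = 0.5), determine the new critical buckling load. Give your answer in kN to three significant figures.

P_cr ∝ 1/K², so P_cr,new = P_cr,old × (K_old/K_new)² = 450 × (1/0.5)²
= 450 × 4.000 = 1800 kN

P_cr ≈ 1800 kN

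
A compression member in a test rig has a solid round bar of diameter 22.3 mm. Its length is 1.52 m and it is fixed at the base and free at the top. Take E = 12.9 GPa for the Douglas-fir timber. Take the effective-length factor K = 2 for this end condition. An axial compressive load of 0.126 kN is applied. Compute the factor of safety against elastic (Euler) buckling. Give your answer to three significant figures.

n ≈ 1.33

I = πd⁴/64 = π×22.3⁴/64 = 1.214×10^4 mm⁴
I = 1.214×10^4 mm⁴ = 1.214×10^-8 m⁴
Effective length L_e = K·L = 2 × 1.52 = 3.040 m
P_cr = π²EI / L_e² = π² × 12.9×10⁹ × 1.214×10^-8 / 3.040² = 167.2 N
Factor of safety n = P_cr / P = 0.16724 / 0.126 = 1.33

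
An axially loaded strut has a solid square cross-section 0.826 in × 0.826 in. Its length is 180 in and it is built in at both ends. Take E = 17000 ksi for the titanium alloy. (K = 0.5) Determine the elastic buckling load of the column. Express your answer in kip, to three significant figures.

P_cr ≈ 0.804 kip

I = a⁴/12 = 0.826⁴/12 = 3.879×10^-2 in⁴
Effective length L_e = K·L = 0.5 × 180 = 90.00 in
P_cr = π²EI / L_e² = π² × 17000×10³ × 3.879×10^-2 / 90.00² = 803.5 lb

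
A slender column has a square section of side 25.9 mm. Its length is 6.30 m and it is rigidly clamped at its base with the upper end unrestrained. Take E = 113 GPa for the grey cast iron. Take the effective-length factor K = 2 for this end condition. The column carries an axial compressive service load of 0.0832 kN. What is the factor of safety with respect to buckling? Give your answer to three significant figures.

n ≈ 3.17

I = a⁴/12 = 25.9⁴/12 = 3.750×10^4 mm⁴
I = 3.750×10^4 mm⁴ = 3.750×10^-8 m⁴
Effective length L_e = K·L = 2 × 6.30 = 12.60 m
P_cr = π²EI / L_e² = π² × 113×10⁹ × 3.750×10^-8 / 12.60² = 263.4 N
Factor of safety n = P_cr / P = 0.26342 / 0.0832 = 3.17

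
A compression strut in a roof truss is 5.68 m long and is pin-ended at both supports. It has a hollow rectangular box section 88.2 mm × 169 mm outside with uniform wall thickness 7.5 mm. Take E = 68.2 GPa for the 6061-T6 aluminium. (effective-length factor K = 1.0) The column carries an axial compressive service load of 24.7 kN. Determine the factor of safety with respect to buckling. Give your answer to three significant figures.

Inner dimensions: h_i = 169 − 2×7.5 = 154.0 mm, b_i = 88.2 − 2×7.5 = 73.20 mm
Weak-axis I_min = (h_o·b_o³ − h_i·b_i³)/12 with b_o = 88.2, b_i = 73.20 mm (shorter outer/inner sides).
I_min = (169×88.2³ − 154.0×73.20³)/12 = 4.629×10^6 mm⁴
I = 4.629×10^6 mm⁴ = 4.629×10^-6 m⁴
Effective length L_e = K·L = 1 × 5.68 = 5.680 m
P_cr = π²EI / L_e² = π² × 68.2×10⁹ × 4.629×10^-6 / 5.680² = 9.659×10^4 N
Factor of safety n = P_cr / P = 96.587 / 24.7 = 3.91

n ≈ 3.91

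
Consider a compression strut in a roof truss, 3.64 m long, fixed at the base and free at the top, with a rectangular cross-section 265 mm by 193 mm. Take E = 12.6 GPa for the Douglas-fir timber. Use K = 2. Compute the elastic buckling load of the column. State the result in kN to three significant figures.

Buckling occurs about the weak axis: I_min = h·b³/12 with b = 193 mm (the shorter side).
I_min = 265×193³/12 = 1.588×10^8 mm⁴
I = 1.588×10^8 mm⁴ = 1.588×10^-4 m⁴
Effective length L_e = K·L = 2 × 3.64 = 7.280 m
P_cr = π²EI / L_e² = π² × 12.6×10⁹ × 1.588×10^-4 / 7.280² = 3.725×10^5 N

P_cr ≈ 373 kN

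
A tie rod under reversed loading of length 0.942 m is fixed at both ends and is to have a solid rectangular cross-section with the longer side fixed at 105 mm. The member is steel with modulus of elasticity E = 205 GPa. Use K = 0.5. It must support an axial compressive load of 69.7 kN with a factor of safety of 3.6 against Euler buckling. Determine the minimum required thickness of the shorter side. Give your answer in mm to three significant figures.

Required P_cr = n·P = 3.6 × 69.7 = 250.9 kN
L_e = K·L = 0.5 × 0.942 = 0.4710 m
Required I = P_cr·L_e²/(π²E) = 2.509×10^5 × 0.4710² / (π² × 2.05×10^11) = 2.751×10^-8 m⁴
I_req = 2.751×10^4 mm⁴
Rectangle, weak axis: I_min = h·b³/12 with h = 105 mm fixed  ⇒  b = (12I/h)^(1/3) = 14.7 mm

b ≈ 14.7 mm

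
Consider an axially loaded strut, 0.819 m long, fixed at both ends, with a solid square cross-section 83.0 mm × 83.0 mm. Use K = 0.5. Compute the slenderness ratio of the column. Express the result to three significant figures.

λ ≈ 17.1

I = a⁴/12 = 83.0⁴/12 = 3.955×10^6 mm⁴
A = 6.889×10^3 mm²;  r_min = √(I/A) = √(3.955×10^6/6.889×10^3) = 23.96 mm
L_e = K·L = 0.5 × 0.819 m = 0.4095 m = 409.50 mm
λ = L_e / r_min = 409.50 / 23.96 = 17.1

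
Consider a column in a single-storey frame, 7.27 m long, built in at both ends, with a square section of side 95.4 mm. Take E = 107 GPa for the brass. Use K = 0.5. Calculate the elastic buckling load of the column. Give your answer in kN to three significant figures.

I = a⁴/12 = 95.4⁴/12 = 6.903×10^6 mm⁴
I = 6.903×10^6 mm⁴ = 6.903×10^-6 m⁴
Effective length L_e = K·L = 0.5 × 7.27 = 3.635 m
P_cr = π²EI / L_e² = π² × 107×10⁹ × 6.903×10^-6 / 3.635² = 5.517×10^5 N

P_cr ≈ 552 kN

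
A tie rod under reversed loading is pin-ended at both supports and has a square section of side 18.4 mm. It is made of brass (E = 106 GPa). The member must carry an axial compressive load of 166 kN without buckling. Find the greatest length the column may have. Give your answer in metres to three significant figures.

L_max ≈ 0.245 m

I = a⁴/12 = 18.4⁴/12 = 9.552×10^3 mm⁴
I = 9.552×10^-9 m⁴
At the buckling limit P_cr = P = 1.660×10^5 N
From P_cr = π²EI/(K·L)²:  L = (1/K)·√(π²EI/P_cr) = (1/1)·√(π²×1.06×10^11×9.552×10^-9/1.660×10^5)
L = 0.245 m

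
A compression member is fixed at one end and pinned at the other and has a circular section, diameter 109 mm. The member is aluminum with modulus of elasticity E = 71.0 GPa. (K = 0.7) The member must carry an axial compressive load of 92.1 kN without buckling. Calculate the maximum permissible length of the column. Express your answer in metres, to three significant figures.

L_max ≈ 10.4 m

I = πd⁴/64 = π×109⁴/64 = 6.929×10^6 mm⁴
I = 6.929×10^-6 m⁴
At the buckling limit P_cr = P = 9.210×10^4 N
From P_cr = π²EI/(K·L)²:  L = (1/K)·√(π²EI/P_cr) = (1/0.7)·√(π²×7.10×10^10×6.929×10^-6/9.210×10^4)
L = 10.4 m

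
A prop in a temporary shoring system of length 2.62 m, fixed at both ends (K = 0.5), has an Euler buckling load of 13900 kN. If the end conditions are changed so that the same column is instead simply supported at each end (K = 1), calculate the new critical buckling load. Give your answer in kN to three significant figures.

P_cr ≈ 3480 kN

P_cr ∝ 1/K², so P_cr,new = P_cr,old × (K_old/K_new)² = 13900 × (0.5/1)²
= 13900 × 0.2500 = 3480 kN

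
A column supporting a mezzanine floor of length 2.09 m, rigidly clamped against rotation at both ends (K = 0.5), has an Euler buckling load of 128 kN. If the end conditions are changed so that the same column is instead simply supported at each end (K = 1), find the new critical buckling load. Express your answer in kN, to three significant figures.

P_cr ≈ 32.0 kN

P_cr ∝ 1/K², so P_cr,new = P_cr,old × (K_old/K_new)² = 128 × (0.5/1)²
= 128 × 0.2500 = 32.0 kN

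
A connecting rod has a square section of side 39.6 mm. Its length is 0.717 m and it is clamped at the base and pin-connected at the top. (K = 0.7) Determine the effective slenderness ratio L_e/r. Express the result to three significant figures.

I = a⁴/12 = 39.6⁴/12 = 2.049×10^5 mm⁴
A = 1.568×10^3 mm²;  r_min = √(I/A) = √(2.049×10^5/1.568×10^3) = 11.43 mm
L_e = K·L = 0.7 × 0.717 m = 0.5019 m = 501.90 mm
λ = L_e / r_min = 501.90 / 11.43 = 43.9

λ ≈ 43.9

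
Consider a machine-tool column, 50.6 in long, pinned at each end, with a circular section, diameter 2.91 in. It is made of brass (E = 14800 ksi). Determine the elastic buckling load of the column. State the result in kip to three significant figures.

I = πd⁴/64 = π×2.91⁴/64 = 3.520 in⁴
Effective length L_e = K·L = 1 × 50.6 = 50.60 in
P_cr = π²EI / L_e² = π² × 14800×10³ × 3.520 / 50.60² = 2.008×10^5 lb

P_cr ≈ 201 kip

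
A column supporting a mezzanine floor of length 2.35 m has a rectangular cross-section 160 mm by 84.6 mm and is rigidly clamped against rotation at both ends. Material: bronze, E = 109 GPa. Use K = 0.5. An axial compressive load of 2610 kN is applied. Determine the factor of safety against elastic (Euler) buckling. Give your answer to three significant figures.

Buckling occurs about the weak axis: I_min = h·b³/12 with b = 84.6 mm (the shorter side).
I_min = 160×84.6³/12 = 8.073×10^6 mm⁴
I = 8.073×10^6 mm⁴ = 8.073×10^-6 m⁴
Effective length L_e = K·L = 0.5 × 2.35 = 1.175 m
P_cr = π²EI / L_e² = π² × 109×10⁹ × 8.073×10^-6 / 1.175² = 6.291×10^6 N
Factor of safety n = P_cr / P = 6290.7 / 2610 = 2.41

n ≈ 2.41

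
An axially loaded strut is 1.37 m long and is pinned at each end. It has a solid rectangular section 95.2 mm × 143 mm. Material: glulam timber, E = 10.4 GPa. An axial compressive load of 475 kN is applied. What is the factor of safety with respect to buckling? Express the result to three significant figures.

n ≈ 1.18

Buckling occurs about the weak axis: I_min = h·b³/12 with b = 95.2 mm (the shorter side).
I_min = 143×95.2³/12 = 1.028×10^7 mm⁴
I = 1.028×10^7 mm⁴ = 1.028×10^-5 m⁴
Effective length L_e = K·L = 1 × 1.37 = 1.370 m
P_cr = π²EI / L_e² = π² × 10.4×10⁹ × 1.028×10^-5 / 1.370² = 5.623×10^5 N
Factor of safety n = P_cr / P = 562.29 / 475 = 1.18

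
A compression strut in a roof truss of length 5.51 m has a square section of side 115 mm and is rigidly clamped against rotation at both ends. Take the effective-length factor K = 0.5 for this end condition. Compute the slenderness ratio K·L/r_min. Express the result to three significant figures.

For a square r = a/√12 = 115/√12 = 33.20 mm
L_e = K·L = 0.5 × 5.51 m = 2.755 m = 2755.0 mm
λ = L_e / r_min = 2755.0 / 33.20 = 83.0

λ ≈ 83.0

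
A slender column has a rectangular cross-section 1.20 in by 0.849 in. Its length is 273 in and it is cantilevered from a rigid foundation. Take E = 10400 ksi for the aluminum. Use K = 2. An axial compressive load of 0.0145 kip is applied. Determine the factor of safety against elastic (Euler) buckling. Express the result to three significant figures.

n ≈ 1.45

Buckling occurs about the weak axis: I_min = h·b³/12 with b = 0.849 in (the shorter side).
I_min = 1.20×0.849³/12 = 6.120×10^-2 in⁴
Effective length L_e = K·L = 2 × 273 = 546.0 in
P_cr = π²EI / L_e² = π² × 10400×10³ × 6.120×10^-2 / 546.0² = 21.07 lb
Factor of safety n = P_cr / P = 0.021070 / 0.0145 = 1.45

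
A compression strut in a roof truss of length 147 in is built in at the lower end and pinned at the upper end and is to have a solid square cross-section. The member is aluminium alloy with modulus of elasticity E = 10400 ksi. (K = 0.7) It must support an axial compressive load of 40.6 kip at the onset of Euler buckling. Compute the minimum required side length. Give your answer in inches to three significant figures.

a ≈ 2.66 in

L_e = K·L = 0.7 × 147 = 102.9 in
Required I = P_cr·L_e²/(π²E) = 4.060×10^4 × 102.9² / (π² × 1.04×10^7) = 4.188 in⁴
Solid square: I = a⁴/12  ⇒  a = (12I)^(1/4) = (12×4.188)^(1/4) = 2.66 in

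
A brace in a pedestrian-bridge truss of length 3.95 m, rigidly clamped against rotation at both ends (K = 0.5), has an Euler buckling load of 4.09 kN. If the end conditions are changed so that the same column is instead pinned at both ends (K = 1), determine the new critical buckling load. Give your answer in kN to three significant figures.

P_cr ≈ 1.02 kN

P_cr ∝ 1/K², so P_cr,new = P_cr,old × (K_old/K_new)² = 4.09 × (0.5/1)²
= 4.09 × 0.2500 = 1.02 kN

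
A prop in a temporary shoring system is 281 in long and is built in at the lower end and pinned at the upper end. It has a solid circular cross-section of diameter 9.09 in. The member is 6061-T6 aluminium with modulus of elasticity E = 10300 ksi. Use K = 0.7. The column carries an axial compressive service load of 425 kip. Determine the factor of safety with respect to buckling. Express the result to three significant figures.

I = πd⁴/64 = π×9.09⁴/64 = 335.1 in⁴
Effective length L_e = K·L = 0.7 × 281 = 196.7 in
P_cr = π²EI / L_e² = π² × 10300×10³ × 335.1 / 196.7² = 8.805×10^5 lb
Factor of safety n = P_cr / P = 880.55 / 425 = 2.07

n ≈ 2.07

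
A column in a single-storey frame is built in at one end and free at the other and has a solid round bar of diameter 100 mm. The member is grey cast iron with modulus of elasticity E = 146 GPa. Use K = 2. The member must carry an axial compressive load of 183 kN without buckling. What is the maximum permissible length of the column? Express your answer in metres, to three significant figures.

I = πd⁴/64 = π×100⁴/64 = 4.909×10^6 mm⁴
I = 4.909×10^-6 m⁴
At the buckling limit P_cr = P = 1.830×10^5 N
From P_cr = π²EI/(K·L)²:  L = (1/K)·√(π²EI/P_cr) = (1/2)·√(π²×1.46×10^11×4.909×10^-6/1.830×10^5)
L = 3.11 m

L_max ≈ 3.11 m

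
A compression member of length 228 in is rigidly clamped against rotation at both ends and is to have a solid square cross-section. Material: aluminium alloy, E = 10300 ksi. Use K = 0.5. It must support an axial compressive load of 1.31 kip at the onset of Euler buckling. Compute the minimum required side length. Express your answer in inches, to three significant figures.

L_e = K·L = 0.5 × 228 = 114.0 in
Required I = P_cr·L_e²/(π²E) = 1.310×10^3 × 114.0² / (π² × 1.03×10^7) = 0.1675 in⁴
Solid square: I = a⁴/12  ⇒  a = (12I)^(1/4) = (12×0.1675)^(1/4) = 1.19 in

a ≈ 1.19 in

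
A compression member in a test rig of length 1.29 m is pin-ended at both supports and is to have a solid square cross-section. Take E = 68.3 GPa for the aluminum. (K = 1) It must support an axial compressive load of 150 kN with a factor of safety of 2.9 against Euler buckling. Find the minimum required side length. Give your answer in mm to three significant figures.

Required P_cr = n·P = 2.9 × 150 = 435.0 kN
L_e = K·L = 1 × 1.29 = 1.290 m
Required I = P_cr·L_e²/(π²E) = 4.350×10^5 × 1.290² / (π² × 6.83×10^10) = 1.074×10^-6 m⁴
I_req = 1.074×10^6 mm⁴
Solid square: I = a⁴/12  ⇒  a = (12I)^(1/4) = (12×1.074×10^6)^(1/4) = 59.9 mm

a ≈ 59.9 mm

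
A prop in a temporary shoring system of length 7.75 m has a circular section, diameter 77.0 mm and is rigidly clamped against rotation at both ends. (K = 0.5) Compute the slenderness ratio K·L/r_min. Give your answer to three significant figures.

I = πd⁴/64 = π×77.0⁴/64 = 1.726×10^6 mm⁴
A = 4.657×10^3 mm²;  r_min = √(I/A) = √(1.726×10^6/4.657×10^3) = 19.25 mm
L_e = K·L = 0.5 × 7.75 m = 3.875 m = 3875.0 mm
λ = L_e / r_min = 3875.0 / 19.25 = 201

λ ≈ 201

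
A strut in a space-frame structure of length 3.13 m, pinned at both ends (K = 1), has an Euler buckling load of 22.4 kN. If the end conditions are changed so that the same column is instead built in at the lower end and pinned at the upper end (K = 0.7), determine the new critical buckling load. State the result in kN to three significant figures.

P_cr ≈ 45.7 kN

P_cr ∝ 1/K², so P_cr,new = P_cr,old × (K_old/K_new)² = 22.4 × (1/0.7)²
= 22.4 × 2.041 = 45.7 kN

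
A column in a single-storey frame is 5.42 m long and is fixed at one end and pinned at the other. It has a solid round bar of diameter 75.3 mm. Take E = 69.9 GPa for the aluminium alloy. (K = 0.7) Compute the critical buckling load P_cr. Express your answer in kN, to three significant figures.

I = πd⁴/64 = π×75.3⁴/64 = 1.578×10^6 mm⁴
I = 1.578×10^6 mm⁴ = 1.578×10^-6 m⁴
Effective length L_e = K·L = 0.7 × 5.42 = 3.794 m
P_cr = π²EI / L_e² = π² × 69.9×10⁹ × 1.578×10^-6 / 3.794² = 7.564×10^4 N

P_cr ≈ 75.6 kN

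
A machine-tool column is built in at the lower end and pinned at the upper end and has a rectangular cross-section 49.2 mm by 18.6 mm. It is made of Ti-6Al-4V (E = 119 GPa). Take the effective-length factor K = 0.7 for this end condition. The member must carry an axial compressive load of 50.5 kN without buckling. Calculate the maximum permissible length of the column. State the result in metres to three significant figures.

Buckling occurs about the weak axis: I_min = h·b³/12 with b = 18.6 mm (the shorter side).
I_min = 49.2×18.6³/12 = 2.638×10^4 mm⁴
I = 2.638×10^-8 m⁴
At the buckling limit P_cr = P = 5.050×10^4 N
From P_cr = π²EI/(K·L)²:  L = (1/K)·√(π²EI/P_cr) = (1/0.7)·√(π²×1.19×10^11×2.638×10^-8/5.050×10^4)
L = 1.12 m

L_max ≈ 1.12 m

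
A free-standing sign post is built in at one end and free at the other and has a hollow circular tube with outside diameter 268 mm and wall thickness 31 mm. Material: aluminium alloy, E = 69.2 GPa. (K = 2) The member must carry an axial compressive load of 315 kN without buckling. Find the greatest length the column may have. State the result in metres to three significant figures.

L_max ≈ 9.45 m

Inner diameter d_i = 268 − 2×31 = 206.0 mm
I = π(d_o⁴ − d_i⁴)/64 = π(268⁴ − 206.0⁴)/64 = 1.648×10^8 mm⁴
I = 1.648×10^-4 m⁴
At the buckling limit P_cr = P = 3.150×10^5 N
From P_cr = π²EI/(K·L)²:  L = (1/K)·√(π²EI/P_cr) = (1/2)·√(π²×6.92×10^10×1.648×10^-4/3.150×10^5)
L = 9.45 m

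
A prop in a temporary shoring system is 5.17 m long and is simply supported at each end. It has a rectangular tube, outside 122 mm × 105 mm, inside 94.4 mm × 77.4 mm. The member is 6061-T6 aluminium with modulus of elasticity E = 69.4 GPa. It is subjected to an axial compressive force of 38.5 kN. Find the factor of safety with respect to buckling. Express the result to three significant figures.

n ≈ 5.41

Weak-axis I_min = (h_o·b_o³ − h_i·b_i³)/12 with b_o = 105, b_i = 77.40 mm (shorter outer/inner sides).
I_min = (122×105³ − 94.40×77.40³)/12 = 8.122×10^6 mm⁴
I = 8.122×10^6 mm⁴ = 8.122×10^-6 m⁴
Effective length L_e = K·L = 1 × 5.17 = 5.170 m
P_cr = π²EI / L_e² = π² × 69.4×10⁹ × 8.122×10^-6 / 5.170² = 2.081×10^5 N
Factor of safety n = P_cr / P = 208.12 / 38.5 = 5.41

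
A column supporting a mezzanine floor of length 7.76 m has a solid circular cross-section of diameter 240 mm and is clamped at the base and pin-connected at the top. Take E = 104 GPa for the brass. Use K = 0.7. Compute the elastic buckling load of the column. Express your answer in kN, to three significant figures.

I = πd⁴/64 = π×240⁴/64 = 1.629×10^8 mm⁴
I = 1.629×10^8 mm⁴ = 1.629×10^-4 m⁴
Effective length L_e = K·L = 0.7 × 7.76 = 5.432 m
P_cr = π²EI / L_e² = π² × 104×10⁹ × 1.629×10^-4 / 5.432² = 5.665×10^6 N

P_cr ≈ 5670 kN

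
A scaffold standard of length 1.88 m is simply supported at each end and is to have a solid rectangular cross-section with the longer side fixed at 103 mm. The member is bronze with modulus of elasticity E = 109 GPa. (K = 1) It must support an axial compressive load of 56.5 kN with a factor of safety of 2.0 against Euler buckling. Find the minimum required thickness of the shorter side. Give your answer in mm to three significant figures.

b ≈ 35.1 mm

Required P_cr = n·P = 2.0 × 56.5 = 113.0 kN
L_e = K·L = 1 × 1.88 = 1.880 m
Required I = P_cr·L_e²/(π²E) = 1.130×10^5 × 1.880² / (π² × 1.09×10^11) = 3.713×10^-7 m⁴
I_req = 3.713×10^5 mm⁴
Rectangle, weak axis: I_min = h·b³/12 with h = 103 mm fixed  ⇒  b = (12I/h)^(1/3) = 35.1 mm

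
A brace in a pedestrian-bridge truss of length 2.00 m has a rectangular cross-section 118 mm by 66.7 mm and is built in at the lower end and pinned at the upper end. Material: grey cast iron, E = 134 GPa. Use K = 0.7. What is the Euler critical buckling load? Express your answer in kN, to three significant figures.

P_cr ≈ 1970 kN

Buckling occurs about the weak axis: I_min = h·b³/12 with b = 66.7 mm (the shorter side).
I_min = 118×66.7³/12 = 2.918×10^6 mm⁴
I = 2.918×10^6 mm⁴ = 2.918×10^-6 m⁴
Effective length L_e = K·L = 0.7 × 2.00 = 1.400 m
P_cr = π²EI / L_e² = π² × 134×10⁹ × 2.918×10^-6 / 1.400² = 1.969×10^6 N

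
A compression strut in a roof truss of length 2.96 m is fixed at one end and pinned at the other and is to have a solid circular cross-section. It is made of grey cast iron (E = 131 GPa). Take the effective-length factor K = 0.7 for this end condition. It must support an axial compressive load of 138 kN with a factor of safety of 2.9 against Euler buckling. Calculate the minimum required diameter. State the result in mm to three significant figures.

Required P_cr = n·P = 2.9 × 138 = 400.2 kN
L_e = K·L = 0.7 × 2.96 = 2.072 m
Required I = P_cr·L_e²/(π²E) = 4.002×10^5 × 2.072² / (π² × 1.31×10^11) = 1.329×10^-6 m⁴
I_req = 1.329×10^6 mm⁴
Solid circle: I = πd⁴/64  ⇒  d = (64I/π)^(1/4) = (64×1.329×10^6/π)^(1/4) = 72.1 mm

d ≈ 72.1 mm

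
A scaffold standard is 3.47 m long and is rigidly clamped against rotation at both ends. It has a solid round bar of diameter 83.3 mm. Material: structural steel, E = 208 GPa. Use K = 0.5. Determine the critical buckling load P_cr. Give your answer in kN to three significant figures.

I = πd⁴/64 = π×83.3⁴/64 = 2.363×10^6 mm⁴
I = 2.363×10^6 mm⁴ = 2.363×10^-6 m⁴
Effective length L_e = K·L = 0.5 × 3.47 = 1.735 m
P_cr = π²EI / L_e² = π² × 208×10⁹ × 2.363×10^-6 / 1.735² = 1.612×10^6 N

P_cr ≈ 1610 kN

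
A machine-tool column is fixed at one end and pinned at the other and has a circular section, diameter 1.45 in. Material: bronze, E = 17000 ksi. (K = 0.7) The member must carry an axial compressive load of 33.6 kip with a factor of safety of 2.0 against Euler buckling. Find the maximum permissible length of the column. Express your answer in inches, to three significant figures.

I = πd⁴/64 = π×1.45⁴/64 = 0.2170 in⁴
Required critical load P_cr = n·P = 2.0 × 33.6 = 67.20 kip = 6.720×10^4 lb
From P_cr = π²EI/(K·L)²:  L = (1/K)·√(π²EI/P_cr) = (1/0.7)·√(π²×1.70×10^7×0.2170/6.720×10^4)
L = 33.3 in

L_max ≈ 33.3 in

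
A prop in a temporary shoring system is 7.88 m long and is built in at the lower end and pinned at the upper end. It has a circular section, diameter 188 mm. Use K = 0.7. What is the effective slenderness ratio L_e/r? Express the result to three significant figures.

For a solid circle r = d/4 = 188/4 = 47.00 mm
L_e = K·L = 0.7 × 7.88 m = 5.516 m = 5516.0 mm
λ = L_e / r_min = 5516.0 / 47.00 = 117

λ ≈ 117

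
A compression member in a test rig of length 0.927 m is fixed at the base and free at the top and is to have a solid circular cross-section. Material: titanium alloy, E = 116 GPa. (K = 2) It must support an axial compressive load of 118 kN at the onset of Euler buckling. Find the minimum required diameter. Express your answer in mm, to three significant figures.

d ≈ 51.8 mm

L_e = K·L = 2 × 0.927 = 1.854 m
Required I = P_cr·L_e²/(π²E) = 1.180×10^5 × 1.854² / (π² × 1.16×10^11) = 3.543×10^-7 m⁴
I_req = 3.543×10^5 mm⁴
Solid circle: I = πd⁴/64  ⇒  d = (64I/π)^(1/4) = (64×3.543×10^5/π)^(1/4) = 51.8 mm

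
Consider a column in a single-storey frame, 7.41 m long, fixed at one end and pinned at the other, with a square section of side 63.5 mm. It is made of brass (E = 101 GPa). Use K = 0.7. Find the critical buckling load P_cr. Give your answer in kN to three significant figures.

P_cr ≈ 50.2 kN

I = a⁴/12 = 63.5⁴/12 = 1.355×10^6 mm⁴
I = 1.355×10^6 mm⁴ = 1.355×10^-6 m⁴
Effective length L_e = K·L = 0.7 × 7.41 = 5.187 m
P_cr = π²EI / L_e² = π² × 101×10⁹ × 1.355×10^-6 / 5.187² = 5.020×10^4 N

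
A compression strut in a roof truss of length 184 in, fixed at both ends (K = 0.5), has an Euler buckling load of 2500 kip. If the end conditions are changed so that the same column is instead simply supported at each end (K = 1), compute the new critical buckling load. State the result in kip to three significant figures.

P_cr ≈ 625 kip

P_cr ∝ 1/K², so P_cr,new = P_cr,old × (K_old/K_new)² = 2500 × (0.5/1)²
= 2500 × 0.2500 = 625 kip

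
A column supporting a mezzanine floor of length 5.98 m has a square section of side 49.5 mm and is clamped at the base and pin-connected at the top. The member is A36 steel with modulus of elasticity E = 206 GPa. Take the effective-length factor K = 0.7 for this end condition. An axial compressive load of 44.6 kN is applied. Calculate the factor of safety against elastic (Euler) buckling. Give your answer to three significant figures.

I = a⁴/12 = 49.5⁴/12 = 5.003×10^5 mm⁴
I = 5.003×10^5 mm⁴ = 5.003×10^-7 m⁴
Effective length L_e = K·L = 0.7 × 5.98 = 4.186 m
P_cr = π²EI / L_e² = π² × 206×10⁹ × 5.003×10^-7 / 4.186² = 5.805×10^4 N
Factor of safety n = P_cr / P = 58.051 / 44.6 = 1.30

n ≈ 1.30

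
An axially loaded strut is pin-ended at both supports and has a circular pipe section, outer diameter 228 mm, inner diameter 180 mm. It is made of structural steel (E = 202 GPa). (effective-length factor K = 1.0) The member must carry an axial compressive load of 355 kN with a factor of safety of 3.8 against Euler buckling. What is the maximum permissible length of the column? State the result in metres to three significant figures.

d_o = 228 mm, d_i = 180 mm
I = π(d_o⁴ − d_i⁴)/64 = π(228⁴ − 180.0⁴)/64 = 8.112×10^7 mm⁴
I = 8.112×10^-5 m⁴
Required critical load P_cr = n·P = 3.8 × 355 = 1349 kN = 1.349×10^6 N
From P_cr = π²EI/(K·L)²:  L = (1/K)·√(π²EI/P_cr) = (1/1)·√(π²×2.02×10^11×8.112×10^-5/1.349×10^6)
L = 10.9 m

L_max ≈ 10.9 m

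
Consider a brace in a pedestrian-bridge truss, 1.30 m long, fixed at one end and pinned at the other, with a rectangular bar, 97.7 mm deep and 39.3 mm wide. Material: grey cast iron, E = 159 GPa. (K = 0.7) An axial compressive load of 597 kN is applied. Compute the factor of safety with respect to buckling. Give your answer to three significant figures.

n ≈ 1.57

Buckling occurs about the weak axis: I_min = h·b³/12 with b = 39.3 mm (the shorter side).
I_min = 97.7×39.3³/12 = 4.942×10^5 mm⁴
I = 4.942×10^5 mm⁴ = 4.942×10^-7 m⁴
Effective length L_e = K·L = 0.7 × 1.30 = 0.9100 m
P_cr = π²EI / L_e² = π² × 159×10⁹ × 4.942×10^-7 / 0.9100² = 9.365×10^5 N
Factor of safety n = P_cr / P = 936.49 / 597 = 1.57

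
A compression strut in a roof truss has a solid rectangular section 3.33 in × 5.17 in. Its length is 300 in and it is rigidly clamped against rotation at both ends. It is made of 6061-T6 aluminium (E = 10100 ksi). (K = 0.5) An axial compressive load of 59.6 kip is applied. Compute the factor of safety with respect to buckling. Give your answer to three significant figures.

n ≈ 1.18

Buckling occurs about the weak axis: I_min = h·b³/12 with b = 3.33 in (the shorter side).
I_min = 5.17×3.33³/12 = 15.91 in⁴
Effective length L_e = K·L = 0.5 × 300 = 150.0 in
P_cr = π²EI / L_e² = π² × 10100×10³ × 15.91 / 150.0² = 7.048×10^4 lb
Factor of safety n = P_cr / P = 70.482 / 59.6 = 1.18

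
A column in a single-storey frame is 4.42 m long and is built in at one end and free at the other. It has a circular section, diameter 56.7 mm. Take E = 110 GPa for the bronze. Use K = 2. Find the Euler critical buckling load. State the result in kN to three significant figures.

P_cr ≈ 7.05 kN

I = πd⁴/64 = π×56.7⁴/64 = 5.073×10^5 mm⁴
I = 5.073×10^5 mm⁴ = 5.073×10^-7 m⁴
Effective length L_e = K·L = 2 × 4.42 = 8.840 m
P_cr = π²EI / L_e² = π² × 110×10⁹ × 5.073×10^-7 / 8.840² = 7.048×10^3 N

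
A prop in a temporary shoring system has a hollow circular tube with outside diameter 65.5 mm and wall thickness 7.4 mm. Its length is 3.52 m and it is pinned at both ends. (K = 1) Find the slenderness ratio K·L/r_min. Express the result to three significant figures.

λ ≈ 170

Inner diameter d_i = 65.5 − 2×7.4 = 50.70 mm
I = π(d_o⁴ − d_i⁴)/64 = π(65.5⁴ − 50.70⁴)/64 = 5.792×10^5 mm⁴
A = 1.351×10^3 mm²;  r_min = √(I/A) = √(5.792×10^5/1.351×10^3) = 20.71 mm
L_e = K·L = 1 × 3.52 m = 3.520 m = 3520.0 mm
λ = L_e / r_min = 3520.0 / 20.71 = 170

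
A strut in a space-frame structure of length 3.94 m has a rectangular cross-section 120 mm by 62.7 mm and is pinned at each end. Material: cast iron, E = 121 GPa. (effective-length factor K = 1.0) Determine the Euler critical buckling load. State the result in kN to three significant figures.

P_cr ≈ 190 kN

Buckling occurs about the weak axis: I_min = h·b³/12 with b = 62.7 mm (the shorter side).
I_min = 120×62.7³/12 = 2.465×10^6 mm⁴
I = 2.465×10^6 mm⁴ = 2.465×10^-6 m⁴
Effective length L_e = K·L = 1 × 3.94 = 3.940 m
P_cr = π²EI / L_e² = π² × 121×10⁹ × 2.465×10^-6 / 3.940² = 1.896×10^5 N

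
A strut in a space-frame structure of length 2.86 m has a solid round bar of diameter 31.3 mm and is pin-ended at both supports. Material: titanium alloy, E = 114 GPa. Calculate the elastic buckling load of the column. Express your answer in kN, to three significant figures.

P_cr ≈ 6.48 kN

I = πd⁴/64 = π×31.3⁴/64 = 4.711×10^4 mm⁴
I = 4.711×10^4 mm⁴ = 4.711×10^-8 m⁴
Effective length L_e = K·L = 1 × 2.86 = 2.860 m
P_cr = π²EI / L_e² = π² × 114×10⁹ × 4.711×10^-8 / 2.860² = 6.481×10^3 N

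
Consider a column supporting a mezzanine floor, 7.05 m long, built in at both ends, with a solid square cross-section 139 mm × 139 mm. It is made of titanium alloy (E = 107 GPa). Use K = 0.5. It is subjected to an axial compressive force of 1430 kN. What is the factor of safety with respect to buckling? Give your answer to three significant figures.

n ≈ 1.85

I = a⁴/12 = 139⁴/12 = 3.111×10^7 mm⁴
I = 3.111×10^7 mm⁴ = 3.111×10^-5 m⁴
Effective length L_e = K·L = 0.5 × 7.05 = 3.525 m
P_cr = π²EI / L_e² = π² × 107×10⁹ × 3.111×10^-5 / 3.525² = 2.644×10^6 N
Factor of safety n = P_cr / P = 2643.9 / 1430 = 1.85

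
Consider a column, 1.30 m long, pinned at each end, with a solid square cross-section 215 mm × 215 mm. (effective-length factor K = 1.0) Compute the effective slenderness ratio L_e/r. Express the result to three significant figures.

For a square r = a/√12 = 215/√12 = 62.07 mm
L_e = K·L = 1 × 1.30 m = 1.300 m = 1300.0 mm
λ = L_e / r_min = 1300.0 / 62.07 = 20.9

λ ≈ 20.9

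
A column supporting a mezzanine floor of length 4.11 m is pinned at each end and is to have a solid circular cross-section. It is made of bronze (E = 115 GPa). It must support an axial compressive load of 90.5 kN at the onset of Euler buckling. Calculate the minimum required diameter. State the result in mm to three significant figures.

d ≈ 72.4 mm

L_e = K·L = 1 × 4.11 = 4.110 m
Required I = P_cr·L_e²/(π²E) = 9.050×10^4 × 4.110² / (π² × 1.15×10^11) = 1.347×10^-6 m⁴
I_req = 1.347×10^6 mm⁴
Solid circle: I = πd⁴/64  ⇒  d = (64I/π)^(1/4) = (64×1.347×10^6/π)^(1/4) = 72.4 mm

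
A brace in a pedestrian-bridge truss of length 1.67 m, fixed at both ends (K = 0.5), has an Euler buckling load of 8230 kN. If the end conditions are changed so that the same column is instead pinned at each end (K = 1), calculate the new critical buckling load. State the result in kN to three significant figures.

P_cr ≈ 2060 kN

P_cr ∝ 1/K², so P_cr,new = P_cr,old × (K_old/K_new)² = 8230 × (0.5/1)²
= 8230 × 0.2500 = 2060 kN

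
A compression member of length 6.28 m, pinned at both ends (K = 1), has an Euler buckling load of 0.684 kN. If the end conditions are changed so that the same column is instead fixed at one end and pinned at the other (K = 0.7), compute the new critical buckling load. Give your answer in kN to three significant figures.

P_cr ≈ 1.40 kN

P_cr ∝ 1/K², so P_cr,new = P_cr,old × (K_old/K_new)² = 0.684 × (1/0.7)²
= 0.684 × 2.041 = 1.40 kN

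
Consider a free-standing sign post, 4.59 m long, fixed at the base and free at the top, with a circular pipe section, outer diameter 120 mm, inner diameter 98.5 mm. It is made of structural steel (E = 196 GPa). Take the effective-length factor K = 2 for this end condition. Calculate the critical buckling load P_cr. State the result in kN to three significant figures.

P_cr ≈ 128 kN

d_o = 120 mm, d_i = 98.5 mm
I = π(d_o⁴ − d_i⁴)/64 = π(120⁴ − 98.50⁴)/64 = 5.558×10^6 mm⁴
I = 5.558×10^6 mm⁴ = 5.558×10^-6 m⁴
Effective length L_e = K·L = 2 × 4.59 = 9.180 m
P_cr = π²EI / L_e² = π² × 196×10⁹ × 5.558×10^-6 / 9.180² = 1.276×10^5 N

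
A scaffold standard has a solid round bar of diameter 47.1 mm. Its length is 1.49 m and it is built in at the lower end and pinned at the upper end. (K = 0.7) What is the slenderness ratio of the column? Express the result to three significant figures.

λ ≈ 88.6

For a solid circle r = d/4 = 47.1/4 = 11.78 mm
L_e = K·L = 0.7 × 1.49 m = 1.043 m = 1043.0 mm
λ = L_e / r_min = 1043.0 / 11.78 = 88.6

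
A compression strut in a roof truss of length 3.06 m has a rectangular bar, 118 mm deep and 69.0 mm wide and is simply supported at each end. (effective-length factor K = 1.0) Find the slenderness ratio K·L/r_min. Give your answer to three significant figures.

λ ≈ 154

For a rectangle r_min = b/√12 = 69.0/√12 = 19.92 mm
L_e = K·L = 1 × 3.06 m = 3.060 m = 3060.0 mm
λ = L_e / r_min = 3060.0 / 19.92 = 154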